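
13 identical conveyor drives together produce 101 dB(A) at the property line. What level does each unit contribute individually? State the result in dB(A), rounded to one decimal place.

For N identical incoherent sources L_total = L₁ + 10·log₁₀ N, so L₁ = 101 − 10·log₁₀(13) = 101 − 11.139.

89.9 dB(A)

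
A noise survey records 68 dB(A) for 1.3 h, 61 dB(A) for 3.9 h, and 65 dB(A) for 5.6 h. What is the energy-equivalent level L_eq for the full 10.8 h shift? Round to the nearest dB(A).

L_eq = 10·log₁₀[(1/T)·Σ tᵢ·10^(Lᵢ/10)] with T = 10.8 h.
Σ tᵢ·10^(Lᵢ/10) = 1.3·10^(68/10) + 3.9·10^(61/10) + 5.6·10^(65/10) = 3.082e+07.
L_eq = 10·log₁₀(3.082e+07/10.8) = 64.55 dB(A).

65 dB(A)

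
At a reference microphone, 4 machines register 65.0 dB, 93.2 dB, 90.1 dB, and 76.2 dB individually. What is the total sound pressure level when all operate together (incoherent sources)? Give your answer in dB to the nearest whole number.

95 dB

For uncorrelated sources the intensities add, so convert each level to linear form, sum, and take 10·log₁₀ of the total.
Σ 10^(L/10) = 10^(65.0/10) + 10^(93.2/10) + 10^(90.1/10) + 10^(76.2/10) = 3.157e+09.
L_total = 10·log₁₀(3.157e+09) = 94.99 dB.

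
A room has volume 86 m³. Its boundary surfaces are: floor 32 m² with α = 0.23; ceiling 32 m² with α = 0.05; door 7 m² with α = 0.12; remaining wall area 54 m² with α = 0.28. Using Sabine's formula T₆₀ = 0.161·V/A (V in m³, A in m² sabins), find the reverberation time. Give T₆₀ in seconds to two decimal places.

0.56 s

Total absorption A = 32·0.23 + 32·0.05 + 7·0.12 + 54·0.28 = 24.92 m² sabins.
T₆₀ = 0.161 × 86 / 24.92 = 0.556 s.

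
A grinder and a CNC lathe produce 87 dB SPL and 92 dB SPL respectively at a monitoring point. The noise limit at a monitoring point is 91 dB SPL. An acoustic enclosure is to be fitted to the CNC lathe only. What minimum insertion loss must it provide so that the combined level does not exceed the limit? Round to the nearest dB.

3 dB

Fixed contribution from the other source: Σ 10^(L/10) = 10^(87/10) = 5.012e+08 (87.00 dB SPL).
To meet 91 dB SPL overall, the treated CNC lathe may contribute at most 10^(91/10) − 5.012e+08 = 7.577e+08, i.e. 88.80 dB SPL.
So the CNC lathe must be reduced from 92 to 88.80 dB SPL: IL = 3.20 dB.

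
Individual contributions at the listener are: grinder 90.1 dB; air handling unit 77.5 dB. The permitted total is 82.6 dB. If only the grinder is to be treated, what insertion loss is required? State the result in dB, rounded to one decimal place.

9.1 dB

Fixed contribution from the other source: Σ 10^(L/10) = 10^(77.5/10) = 5.623e+07 (77.50 dB).
The limit corresponds to 10^(82.6/10) = 1.820e+08; subtracting the fixed part leaves 1.257e+08 for the grinder, i.e. 80.99 dB.
So the grinder must be reduced from 90.1 to 80.99 dB: IL = 9.11 dB.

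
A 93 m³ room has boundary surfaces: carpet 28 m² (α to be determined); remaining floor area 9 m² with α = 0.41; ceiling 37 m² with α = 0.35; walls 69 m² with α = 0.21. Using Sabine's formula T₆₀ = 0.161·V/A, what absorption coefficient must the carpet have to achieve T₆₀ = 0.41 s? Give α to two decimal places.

Required total absorption A = 0.161·93/0.41 = 36.52 m².
Absorption from the other surfaces = 9·0.41 + 37·0.35 + 69·0.21 = 31.13 m², so the carpet must supply 5.39 m² over 28 m².
α = 5.39/28 = 0.192.

0.19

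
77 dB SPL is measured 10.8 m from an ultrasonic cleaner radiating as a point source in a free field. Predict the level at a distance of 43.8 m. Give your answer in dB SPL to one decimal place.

Spherical spreading from a point source gives a 20·log₁₀(r₂/r₁) drop.
L₂ = 77 − 20·log₁₀(43.8/10.8) = 77 − 12.161 = 64.84 dB SPL.

64.8 dB SPL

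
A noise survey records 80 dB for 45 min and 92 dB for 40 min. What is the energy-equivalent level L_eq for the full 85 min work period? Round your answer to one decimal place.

89.0 dB

The energy average is taken in the linear domain: L_eq = 10·log₁₀[(Σ tᵢ·10^(Lᵢ/10))/T], T = 85 min.
Σ tᵢ·10^(Lᵢ/10) = 45·10^(80/10) + 40·10^(92/10) = 6.790e+10.
L_eq = 10·log₁₀(6.790e+10/85) = 89.02 dB.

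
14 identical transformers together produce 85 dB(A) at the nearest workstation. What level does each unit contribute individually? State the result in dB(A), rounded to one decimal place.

73.5 dB(A)

14 equal contributions raise the level by 10·log₁₀ 14 = 11.461 dB, so each unit alone gives 85 − 11.461.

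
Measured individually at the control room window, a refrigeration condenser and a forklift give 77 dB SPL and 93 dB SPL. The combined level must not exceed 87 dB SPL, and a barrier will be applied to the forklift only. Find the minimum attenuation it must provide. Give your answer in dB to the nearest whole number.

Everything except the forklift sums to 10^(77/10) = 5.012e+07 in linear terms, 77.00 dB SPL.
To meet 87 dB SPL overall, the treated forklift may contribute at most 10^(87/10) − 5.012e+07 = 4.511e+08, i.e. 86.54 dB SPL.
So the forklift must be reduced from 93 to 86.54 dB SPL: IL = 6.46 dB.

6 dB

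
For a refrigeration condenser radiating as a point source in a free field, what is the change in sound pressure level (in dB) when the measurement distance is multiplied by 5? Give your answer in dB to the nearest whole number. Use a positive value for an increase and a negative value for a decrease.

A point source loses 6 dB per doubling of distance; generally ΔL = −20·log₁₀(r₂/r₁).
ΔL = −20·log₁₀(5) = -13.98 dB.

-14 dB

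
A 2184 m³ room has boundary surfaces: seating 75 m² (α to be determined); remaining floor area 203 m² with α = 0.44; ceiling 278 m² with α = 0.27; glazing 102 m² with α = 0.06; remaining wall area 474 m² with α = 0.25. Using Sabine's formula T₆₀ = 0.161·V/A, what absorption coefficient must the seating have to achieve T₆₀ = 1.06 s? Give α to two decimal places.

0.57

From T₆₀ = 0.161·V/A, the target T₆₀ = 1.06 s needs A = 0.161·2184/1.06 = 331.72 m².
Absorption from the other surfaces = 203·0.44 + 278·0.27 + 102·0.06 + 474·0.25 = 289.00 m², so the seating must supply 42.72 m² over 75 m².
α = 42.72/75 = 0.570.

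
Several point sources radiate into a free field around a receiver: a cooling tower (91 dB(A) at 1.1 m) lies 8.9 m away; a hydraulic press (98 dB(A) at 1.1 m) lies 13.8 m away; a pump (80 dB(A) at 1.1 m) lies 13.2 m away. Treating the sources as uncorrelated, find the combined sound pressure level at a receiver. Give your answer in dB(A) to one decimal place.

77.8 dB(A)

Propagate each source to the receiver with L = L_ref − 20·log₁₀(r/r_ref), then add intensities.
cooling tower: 91 − 20·log₁₀(8.9/1.1) = 91 − 18.16 = 72.84 dB(A).
hydraulic press: 98 − 20·log₁₀(13.8/1.1) = 98 − 21.97 = 76.03 dB(A).
pump: 80 − 20·log₁₀(13.2/1.1) = 80 − 21.58 = 58.42 dB(A).
Σ 10^(L/10) = 6.001e+07 → L_total = 10·log₁₀(6.001e+07) = 77.78 dB(A).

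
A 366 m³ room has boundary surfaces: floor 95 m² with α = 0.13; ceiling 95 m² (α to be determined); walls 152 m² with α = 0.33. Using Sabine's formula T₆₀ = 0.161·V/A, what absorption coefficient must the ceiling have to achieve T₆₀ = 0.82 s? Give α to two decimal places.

0.10

A = 0.161·V/T₆₀ = 0.161·366/0.82 = 71.86 m² sabins.
Absorption from the other surfaces = 95·0.13 + 152·0.33 = 62.51 m², so the ceiling must supply 9.35 m² over 95 m².
α = 9.35/95 = 0.098.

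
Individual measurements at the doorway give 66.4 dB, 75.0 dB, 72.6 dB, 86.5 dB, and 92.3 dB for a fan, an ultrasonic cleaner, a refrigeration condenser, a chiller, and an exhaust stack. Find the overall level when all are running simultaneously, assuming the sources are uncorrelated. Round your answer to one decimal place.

Incoherent sources combine by intensity addition: L_total = 10·log₁₀(Σ 10^(L_i/10)).
Σ 10^(L/10) = 10^(66.4/10) + 10^(75.0/10) + 10^(72.6/10) + 10^(86.5/10) + 10^(92.3/10) = 2.199e+09.
L_total = 10·log₁₀(2.199e+09) = 93.42 dB.

93.4 dB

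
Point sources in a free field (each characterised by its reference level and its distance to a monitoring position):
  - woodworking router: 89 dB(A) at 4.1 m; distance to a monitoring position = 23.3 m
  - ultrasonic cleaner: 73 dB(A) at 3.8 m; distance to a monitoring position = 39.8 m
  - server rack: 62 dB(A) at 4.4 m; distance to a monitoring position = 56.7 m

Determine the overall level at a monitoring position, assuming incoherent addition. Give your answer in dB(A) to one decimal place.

73.9 dB(A)

Propagate each source to the receiver with L = L_ref − 20·log₁₀(r/r_ref), then add intensities.
woodworking router: 89 − 20·log₁₀(23.3/4.1) = 89 − 15.09 = 73.91 dB(A).
ultrasonic cleaner: 73 − 20·log₁₀(39.8/3.8) = 73 − 20.40 = 52.60 dB(A).
server rack: 62 − 20·log₁₀(56.7/4.4) = 62 − 22.20 = 39.80 dB(A).
Σ 10^(L/10) = 2.479e+07 → L_total = 10·log₁₀(2.479e+07) = 73.94 dB(A).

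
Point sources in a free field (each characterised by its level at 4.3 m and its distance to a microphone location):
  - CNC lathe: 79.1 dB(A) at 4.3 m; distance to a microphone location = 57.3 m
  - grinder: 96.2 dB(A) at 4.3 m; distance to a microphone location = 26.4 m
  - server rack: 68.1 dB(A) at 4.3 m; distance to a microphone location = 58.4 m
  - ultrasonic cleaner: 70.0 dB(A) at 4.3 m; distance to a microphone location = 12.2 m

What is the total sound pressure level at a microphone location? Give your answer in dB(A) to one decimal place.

Apply inverse-square spreading to bring every level to the receiver, then sum 10^(L/10).
CNC lathe: 79.1 − 20·log₁₀(57.3/4.3) = 79.1 − 22.49 = 56.61 dB(A).
grinder: 96.2 − 20·log₁₀(26.4/4.3) = 96.2 − 15.76 = 80.44 dB(A).
server rack: 68.1 − 20·log₁₀(58.4/4.3) = 68.1 − 22.66 = 45.44 dB(A).
ultrasonic cleaner: 70.0 − 20·log₁₀(12.2/4.3) = 70.0 − 9.06 = 60.94 dB(A).
Σ 10^(L/10) = 1.123e+08 → L_total = 10·log₁₀(1.123e+08) = 80.50 dB(A).

80.5 dB(A)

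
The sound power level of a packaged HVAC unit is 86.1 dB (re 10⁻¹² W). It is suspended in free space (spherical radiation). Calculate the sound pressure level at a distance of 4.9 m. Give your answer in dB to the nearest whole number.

L_p = L_w − 10·log₁₀(4π·r²) with r = 4.9 m.
4π·r² = 301.7 m², 10·log₁₀ of that is 24.796 dB.
L_p = 86.1 − 24.796 = 61.30 dB.

61 dB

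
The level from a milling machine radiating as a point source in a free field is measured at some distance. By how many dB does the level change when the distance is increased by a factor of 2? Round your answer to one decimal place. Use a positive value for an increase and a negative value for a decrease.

With spherical spreading the level changes by −20·log₁₀(r₂/r₁).
ΔL = −20·log₁₀(2) = -6.02 dB.

-6.0 dB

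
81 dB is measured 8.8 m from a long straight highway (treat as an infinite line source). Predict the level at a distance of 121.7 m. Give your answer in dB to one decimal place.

Line-source attenuation: ΔL = 10·log₁₀(r₂/r₁) = 10·log₁₀(121.7/8.8) = 11.408 dB.
L₂ = 81 − 10·log₁₀(121.7/8.8) = 81 − 11.408 = 69.59 dB.

69.6 dB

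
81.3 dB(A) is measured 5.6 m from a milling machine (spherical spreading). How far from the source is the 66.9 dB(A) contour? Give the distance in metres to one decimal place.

Point-source spreading drops the level by 20·log₁₀(r₂/r₁); inverting, r₂/r₁ = 10^(ΔL/20).
r₂ = 5.6·10^((81.3−66.9)/20) = 5.6·10^(14.4/20) = 29.39 m.

29.4 m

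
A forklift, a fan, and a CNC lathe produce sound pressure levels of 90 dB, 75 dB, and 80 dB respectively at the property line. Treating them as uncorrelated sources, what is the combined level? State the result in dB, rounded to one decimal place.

For uncorrelated sources the intensities add, so convert each level to linear form, sum, and take 10·log₁₀ of the total.
Σ 10^(L/10) = 10^(90/10) + 10^(75/10) + 10^(80/10) = 1.132e+09.
L_total = 10·log₁₀(1.132e+09) = 90.54 dB.

90.5 dB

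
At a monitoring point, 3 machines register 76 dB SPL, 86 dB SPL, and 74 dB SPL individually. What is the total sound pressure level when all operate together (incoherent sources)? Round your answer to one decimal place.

86.7 dB SPL

Incoherent sources combine by intensity addition: L_total = 10·log₁₀(Σ 10^(L_i/10)).
Σ 10^(L/10) = 10^(76/10) + 10^(86/10) + 10^(74/10) = 4.630e+08.
L_total = 10·log₁₀(4.630e+08) = 86.66 dB SPL.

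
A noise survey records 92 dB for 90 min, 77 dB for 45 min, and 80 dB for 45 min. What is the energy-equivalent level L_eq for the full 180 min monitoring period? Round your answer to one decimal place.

89.2 dB

L_eq = 10·log₁₀[(1/T)·Σ tᵢ·10^(Lᵢ/10)] with T = 180 min.
Σ tᵢ·10^(Lᵢ/10) = 90·10^(92/10) + 45·10^(77/10) + 45·10^(80/10) = 1.494e+11.
L_eq = 10·log₁₀(1.494e+11/180) = 89.19 dB.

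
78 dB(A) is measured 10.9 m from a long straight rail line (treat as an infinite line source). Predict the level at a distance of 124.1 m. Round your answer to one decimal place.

67.4 dB(A)

Cylindrical spreading from a line source gives a 10·log₁₀(r₂/r₁) drop.
L₂ = 78 − 10·log₁₀(124.1/10.9) = 78 − 10.563 = 67.44 dB(A).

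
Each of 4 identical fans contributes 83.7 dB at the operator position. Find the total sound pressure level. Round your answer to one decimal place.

L_total = L₁ + 10·log₁₀ N for N identical incoherent sources.
L_total = 83.7 + 10·log₁₀(4) = 83.7 + 6.021 = 89.72 dB.

89.7 dB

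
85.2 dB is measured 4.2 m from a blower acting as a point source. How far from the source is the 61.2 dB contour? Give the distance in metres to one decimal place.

66.6 m

The 24.0 dB drop corresponds to a distance ratio of 10^(24.0/20) for a point source.
r₂ = 4.2·10^((85.2−61.2)/20) = 4.2·10^(24.0/20) = 66.57 m.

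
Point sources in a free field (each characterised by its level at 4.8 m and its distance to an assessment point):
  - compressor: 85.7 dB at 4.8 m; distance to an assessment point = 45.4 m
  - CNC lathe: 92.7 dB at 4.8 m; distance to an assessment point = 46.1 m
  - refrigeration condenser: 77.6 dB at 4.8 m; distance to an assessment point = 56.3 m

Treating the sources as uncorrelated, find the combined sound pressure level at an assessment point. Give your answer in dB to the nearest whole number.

74 dB

First find each source's level at the receiver (point-source: −20·log₁₀(r/r_ref)), then combine on an intensity basis.
compressor: 85.7 − 20·log₁₀(45.4/4.8) = 85.7 − 19.52 = 66.18 dB.
CNC lathe: 92.7 − 20·log₁₀(46.1/4.8) = 92.7 − 19.65 = 73.05 dB.
refrigeration condenser: 77.6 − 20·log₁₀(56.3/4.8) = 77.6 − 21.39 = 56.21 dB.
Σ 10^(L/10) = 2.476e+07 → L_total = 10·log₁₀(2.476e+07) = 73.94 dB.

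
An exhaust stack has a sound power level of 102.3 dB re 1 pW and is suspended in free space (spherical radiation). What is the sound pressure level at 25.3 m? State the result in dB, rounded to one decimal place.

63.2 dB

Free-field spherical radiation: L_p = L_w − 10·log₁₀(4π·r²), r = 25.3 m.
4π·r² = 8044 m², 10·log₁₀ of that is 39.055 dB.
L_p = 102.3 − 39.055 = 63.25 dB.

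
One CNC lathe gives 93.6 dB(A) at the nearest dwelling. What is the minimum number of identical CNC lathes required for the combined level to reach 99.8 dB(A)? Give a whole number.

5

N identical sources give L₁ + 10·log₁₀ N, so require 10·log₁₀ N ≥ 99.8 − 93.6 = 6.2 dB.
N ≥ 10^(6.2/10) = 4.169, so N = 5.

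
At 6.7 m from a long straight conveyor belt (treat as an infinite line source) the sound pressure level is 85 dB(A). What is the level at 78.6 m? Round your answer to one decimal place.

74.3 dB(A)

For a line source, L₂ = L₁ − 10·log₁₀(r₂/r₁).
L₂ = 85 − 10·log₁₀(78.6/6.7) = 85 − 10.693 = 74.31 dB(A).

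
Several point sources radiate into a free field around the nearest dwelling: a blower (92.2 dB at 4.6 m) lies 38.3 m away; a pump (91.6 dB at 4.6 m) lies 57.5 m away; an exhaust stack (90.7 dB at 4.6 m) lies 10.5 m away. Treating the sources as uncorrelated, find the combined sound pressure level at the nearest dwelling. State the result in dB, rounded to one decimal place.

84.1 dB

Apply inverse-square spreading to bring every level to the receiver, then sum 10^(L/10).
blower: 92.2 − 20·log₁₀(38.3/4.6) = 92.2 − 18.41 = 73.79 dB.
pump: 91.6 − 20·log₁₀(57.5/4.6) = 91.6 − 21.94 = 69.66 dB.
exhaust stack: 90.7 − 20·log₁₀(10.5/4.6) = 90.7 − 7.17 = 83.53 dB.
Σ 10^(L/10) = 2.587e+08 → L_total = 10·log₁₀(2.587e+08) = 84.13 dB.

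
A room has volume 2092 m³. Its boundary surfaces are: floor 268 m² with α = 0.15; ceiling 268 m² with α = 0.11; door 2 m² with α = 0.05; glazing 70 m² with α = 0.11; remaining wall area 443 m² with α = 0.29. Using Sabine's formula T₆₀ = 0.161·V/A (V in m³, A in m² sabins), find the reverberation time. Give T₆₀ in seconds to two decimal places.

1.64 s

Total absorption A = 268·0.15 + 268·0.11 + 2·0.05 + 70·0.11 + 443·0.29 = 205.95 m² sabins.
T₆₀ = 0.161 × 2092 / 205.95 = 1.635 s.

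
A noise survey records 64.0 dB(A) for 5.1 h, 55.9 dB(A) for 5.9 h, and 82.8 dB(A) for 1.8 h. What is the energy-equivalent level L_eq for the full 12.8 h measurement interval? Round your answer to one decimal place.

L_eq = 10·log₁₀[(1/T)·Σ tᵢ·10^(Lᵢ/10)] with T = 12.8 h.
Σ tᵢ·10^(Lᵢ/10) = 5.1·10^(64.0/10) + 5.9·10^(55.9/10) + 1.8·10^(82.8/10) = 3.581e+08.
L_eq = 10·log₁₀(3.581e+08/12.8) = 74.47 dB(A).

74.5 dB(A)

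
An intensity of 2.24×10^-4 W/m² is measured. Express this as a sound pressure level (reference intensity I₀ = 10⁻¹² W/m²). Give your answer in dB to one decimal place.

83.5 dB

Dividing by I₀ shifts the exponent by 12: I/I₀ = 2.24×10^8.
L = 10·(0.3502 + 8) = 83.50 dB.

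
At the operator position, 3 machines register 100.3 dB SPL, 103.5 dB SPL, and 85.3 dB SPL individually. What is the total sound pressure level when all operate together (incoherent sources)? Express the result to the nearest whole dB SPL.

For uncorrelated sources the intensities add, so convert each level to linear form, sum, and take 10·log₁₀ of the total.
Σ 10^(L/10) = 10^(100.3/10) + 10^(103.5/10) + 10^(85.3/10) = 3.344e+10.
L_total = 10·log₁₀(3.344e+10) = 105.24 dB SPL.

105 dB SPL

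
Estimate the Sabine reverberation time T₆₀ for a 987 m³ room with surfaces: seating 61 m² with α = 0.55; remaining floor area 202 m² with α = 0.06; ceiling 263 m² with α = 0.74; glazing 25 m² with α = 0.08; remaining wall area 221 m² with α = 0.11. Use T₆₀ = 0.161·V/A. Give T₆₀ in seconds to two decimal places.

0.60 s

Total absorption A = 61·0.55 + 202·0.06 + 263·0.74 + 25·0.08 + 221·0.11 = 266.60 m² sabins.
T₆₀ = 0.161·V/A = 0.161·987/266.60 = 0.596 s.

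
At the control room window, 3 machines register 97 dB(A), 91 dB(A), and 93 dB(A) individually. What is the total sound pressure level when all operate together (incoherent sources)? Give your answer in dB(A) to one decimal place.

99.2 dB(A)

Incoherent sources combine by intensity addition: L_total = 10·log₁₀(Σ 10^(L_i/10)).
Σ 10^(L/10) = 10^(97/10) + 10^(91/10) + 10^(93/10) = 8.266e+09.
L_total = 10·log₁₀(8.266e+09) = 99.17 dB(A).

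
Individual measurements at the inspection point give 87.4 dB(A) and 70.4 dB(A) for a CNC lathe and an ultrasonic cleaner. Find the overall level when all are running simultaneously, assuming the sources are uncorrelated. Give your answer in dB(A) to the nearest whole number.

87 dB(A)

For uncorrelated sources the intensities add, so convert each level to linear form, sum, and take 10·log₁₀ of the total.
Σ 10^(L/10) = 10^(87.4/10) + 10^(70.4/10) = 5.605e+08.
L_total = 10·log₁₀(5.605e+08) = 87.49 dB(A).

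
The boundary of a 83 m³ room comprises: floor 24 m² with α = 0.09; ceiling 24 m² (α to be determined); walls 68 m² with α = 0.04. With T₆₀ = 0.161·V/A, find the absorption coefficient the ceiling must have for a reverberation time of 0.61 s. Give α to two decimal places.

Required total absorption A = 0.161·83/0.61 = 21.91 m².
Absorption from the other surfaces = 24·0.09 + 68·0.04 = 4.88 m², so the ceiling must supply 17.03 m² over 24 m².
α = 17.03/24 = 0.709.

0.71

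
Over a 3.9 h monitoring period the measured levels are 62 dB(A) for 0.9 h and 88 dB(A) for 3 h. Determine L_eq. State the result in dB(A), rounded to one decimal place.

Weight each interval's intensity by its duration and average over T = 3.9 h:
Σ tᵢ·10^(Lᵢ/10) = 0.9·10^(62/10) + 3·10^(88/10) = 1.894e+09.
L_eq = 10·log₁₀(1.894e+09/3.9) = 86.86 dB(A).

86.9 dB(A)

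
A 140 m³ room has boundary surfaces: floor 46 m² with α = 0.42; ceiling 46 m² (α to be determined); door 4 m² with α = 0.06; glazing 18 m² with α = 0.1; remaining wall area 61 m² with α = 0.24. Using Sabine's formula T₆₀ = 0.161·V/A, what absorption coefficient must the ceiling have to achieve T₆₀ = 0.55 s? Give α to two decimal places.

0.11

A = 0.161·V/T₆₀ = 0.161·140/0.55 = 40.98 m² sabins.
Absorption from the other surfaces = 46·0.42 + 4·0.06 + 18·0.1 + 61·0.24 = 36.00 m², so the ceiling must supply 4.98 m² over 46 m².
α = 4.98/46 = 0.108.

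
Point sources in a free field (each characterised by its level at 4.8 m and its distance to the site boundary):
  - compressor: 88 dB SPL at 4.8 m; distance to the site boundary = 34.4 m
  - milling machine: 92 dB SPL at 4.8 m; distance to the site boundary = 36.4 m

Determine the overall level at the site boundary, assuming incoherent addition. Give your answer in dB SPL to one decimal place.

Apply inverse-square spreading to bring every level to the receiver, then sum 10^(L/10).
compressor: 88 − 20·log₁₀(34.4/4.8) = 88 − 17.11 = 70.89 dB SPL.
milling machine: 92 − 20·log₁₀(36.4/4.8) = 92 − 17.60 = 74.40 dB SPL.
Σ 10^(L/10) = 3.984e+07 → L_total = 10·log₁₀(3.984e+07) = 76.00 dB SPL.

76.0 dB SPL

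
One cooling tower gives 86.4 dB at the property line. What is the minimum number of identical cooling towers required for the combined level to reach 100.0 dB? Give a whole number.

N identical sources give L₁ + 10·log₁₀ N, so require 10·log₁₀ N ≥ 100.0 − 86.4 = 13.6 dB.
N ≥ 10^(13.6/10) = 22.909, so N = 23.

23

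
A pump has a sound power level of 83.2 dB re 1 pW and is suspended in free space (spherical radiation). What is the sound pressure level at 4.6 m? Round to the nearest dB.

59 dB

Free-field spherical radiation: L_p = L_w − 10·log₁₀(4π·r²), r = 4.6 m.
4π·r² = 265.9 m², 10·log₁₀ of that is 24.247 dB.
L_p = 83.2 − 24.247 = 58.95 dB.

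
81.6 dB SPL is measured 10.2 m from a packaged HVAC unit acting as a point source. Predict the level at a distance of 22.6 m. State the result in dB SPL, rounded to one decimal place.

74.7 dB SPL

For a point source, L₂ = L₁ − 20·log₁₀(r₂/r₁).
L₂ = 81.6 − 20·log₁₀(22.6/10.2) = 81.6 − 6.910 = 74.69 dB SPL.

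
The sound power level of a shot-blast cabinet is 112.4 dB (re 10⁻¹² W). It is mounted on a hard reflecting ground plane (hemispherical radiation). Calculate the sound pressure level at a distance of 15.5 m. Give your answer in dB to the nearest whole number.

81 dB

The power spreads over a hemisphere of area 2π·r², so L_p = L_w − 10·log₁₀(2π·r²).
2π·r² = 1510 m², 10·log₁₀ of that is 31.788 dB.
L_p = 112.4 − 31.788 = 80.61 dB.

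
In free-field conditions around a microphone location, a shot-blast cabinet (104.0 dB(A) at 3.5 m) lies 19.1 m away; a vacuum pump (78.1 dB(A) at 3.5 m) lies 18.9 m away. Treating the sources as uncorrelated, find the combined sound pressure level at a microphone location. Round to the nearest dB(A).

Propagate each source to the receiver with L = L_ref − 20·log₁₀(r/r_ref), then add intensities.
shot-blast cabinet: 104.0 − 20·log₁₀(19.1/3.5) = 104.0 − 14.74 = 89.26 dB(A).
vacuum pump: 78.1 − 20·log₁₀(18.9/3.5) = 78.1 − 14.65 = 63.45 dB(A).
Σ 10^(L/10) = 8.457e+08 → L_total = 10·log₁₀(8.457e+08) = 89.27 dB(A).

89 dB(A)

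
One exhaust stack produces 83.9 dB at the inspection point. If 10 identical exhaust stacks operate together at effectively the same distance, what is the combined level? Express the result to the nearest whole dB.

N identical incoherent sources raise the level by 10·log₁₀ N.
L_total = 83.9 + 10·log₁₀(10) = 83.9 + 10.000 = 93.90 dB.

94 dB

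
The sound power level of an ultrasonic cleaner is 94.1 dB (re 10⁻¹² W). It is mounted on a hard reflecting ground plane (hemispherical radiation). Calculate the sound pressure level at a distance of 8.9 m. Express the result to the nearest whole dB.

67 dB

L_p = L_w − 10·log₁₀(2π·r²) with r = 8.9 m.
2π·r² = 497.7 m², 10·log₁₀ of that is 26.970 dB.
L_p = 94.1 − 26.970 = 67.13 dB.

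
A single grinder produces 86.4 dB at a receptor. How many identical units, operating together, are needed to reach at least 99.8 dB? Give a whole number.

22

Need L₁ + 10·log₁₀ N ≥ 99.8, i.e. log₁₀ N ≥ 1.34.
N ≥ 10^(13.4/10) = 21.878, so N = 22.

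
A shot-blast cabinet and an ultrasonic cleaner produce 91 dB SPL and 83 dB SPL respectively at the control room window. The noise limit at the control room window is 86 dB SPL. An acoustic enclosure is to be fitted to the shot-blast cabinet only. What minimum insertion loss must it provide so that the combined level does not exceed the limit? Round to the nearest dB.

Fixed contribution from the other source: Σ 10^(L/10) = 10^(83/10) = 1.995e+08 (83.00 dB SPL).
The limit corresponds to 10^(86/10) = 3.981e+08; subtracting the fixed part leaves 1.986e+08 for the shot-blast cabinet, i.e. 82.98 dB SPL.
Required insertion loss = 91 − 82.98 = 8.02 dB.

8 dB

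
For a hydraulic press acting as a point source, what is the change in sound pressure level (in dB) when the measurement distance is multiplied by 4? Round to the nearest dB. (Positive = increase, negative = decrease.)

A point source loses 6 dB per doubling of distance; generally ΔL = −20·log₁₀(r₂/r₁).
ΔL = −20·log₁₀(4) = -12.04 dB.

-12 dB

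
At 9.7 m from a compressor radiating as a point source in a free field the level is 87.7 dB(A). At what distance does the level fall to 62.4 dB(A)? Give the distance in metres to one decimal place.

178.6 m

Point-source spreading drops the level by 20·log₁₀(r₂/r₁); inverting, r₂/r₁ = 10^(ΔL/20).
r₂ = 9.7·10^((87.7−62.4)/20) = 9.7·10^(25.3/20) = 178.55 m.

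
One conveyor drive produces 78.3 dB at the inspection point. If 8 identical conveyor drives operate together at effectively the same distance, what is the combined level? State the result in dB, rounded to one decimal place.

87.3 dB

N identical incoherent sources raise the level by 10·log₁₀ N.
L_total = 78.3 + 10·log₁₀(8) = 78.3 + 9.031 = 87.33 dB.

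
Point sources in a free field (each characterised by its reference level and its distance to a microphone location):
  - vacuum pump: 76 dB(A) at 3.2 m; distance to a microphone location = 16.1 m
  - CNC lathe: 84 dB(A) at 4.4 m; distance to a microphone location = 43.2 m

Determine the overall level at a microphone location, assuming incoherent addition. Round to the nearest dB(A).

66 dB(A)

Apply inverse-square spreading to bring every level to the receiver, then sum 10^(L/10).
vacuum pump: 76 − 20·log₁₀(16.1/3.2) = 76 − 14.03 = 61.97 dB(A).
CNC lathe: 84 − 20·log₁₀(43.2/4.4) = 84 − 19.84 = 64.16 dB(A).
Σ 10^(L/10) = 4.178e+06 → L_total = 10·log₁₀(4.178e+06) = 66.21 dB(A).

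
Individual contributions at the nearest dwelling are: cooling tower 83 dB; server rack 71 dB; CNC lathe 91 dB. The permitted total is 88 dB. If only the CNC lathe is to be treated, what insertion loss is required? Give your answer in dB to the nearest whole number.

5 dB

Everything except the CNC lathe sums to 10^(83/10) + 10^(71/10) = 2.121e+08 in linear terms, 83.27 dB.
To meet 88 dB overall, the treated CNC lathe may contribute at most 10^(88/10) − 2.121e+08 = 4.188e+08, i.e. 86.22 dB.
Required insertion loss = 91 − 86.22 = 4.78 dB.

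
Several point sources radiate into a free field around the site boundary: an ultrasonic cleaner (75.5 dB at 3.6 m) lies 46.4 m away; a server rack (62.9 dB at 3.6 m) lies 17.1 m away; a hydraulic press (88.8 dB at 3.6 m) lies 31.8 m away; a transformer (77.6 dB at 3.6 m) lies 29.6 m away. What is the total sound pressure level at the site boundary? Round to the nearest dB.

Propagate each source to the receiver with L = L_ref − 20·log₁₀(r/r_ref), then add intensities.
ultrasonic cleaner: 75.5 − 20·log₁₀(46.4/3.6) = 75.5 − 22.20 = 53.30 dB.
server rack: 62.9 − 20·log₁₀(17.1/3.6) = 62.9 − 13.53 = 49.37 dB.
hydraulic press: 88.8 − 20·log₁₀(31.8/3.6) = 88.8 − 18.92 = 69.88 dB.
transformer: 77.6 − 20·log₁₀(29.6/3.6) = 77.6 − 18.30 = 59.30 dB.
Σ 10^(L/10) = 1.087e+07 → L_total = 10·log₁₀(1.087e+07) = 70.36 dB.

70 dB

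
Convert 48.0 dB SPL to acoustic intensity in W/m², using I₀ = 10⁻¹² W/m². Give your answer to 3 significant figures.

6.31e-08 W/m²

I/I₀ = 10^(48.0/10) = 6.31e+04, so I = 6.31e+04 × 10⁻¹² W/m².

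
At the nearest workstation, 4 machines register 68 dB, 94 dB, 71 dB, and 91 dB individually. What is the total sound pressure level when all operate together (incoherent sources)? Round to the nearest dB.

Incoherent sources combine by intensity addition: L_total = 10·log₁₀(Σ 10^(L_i/10)).
Σ 10^(L/10) = 10^(68/10) + 10^(94/10) + 10^(71/10) + 10^(91/10) = 3.790e+09.
L_total = 10·log₁₀(3.790e+09) = 95.79 dB.

96 dB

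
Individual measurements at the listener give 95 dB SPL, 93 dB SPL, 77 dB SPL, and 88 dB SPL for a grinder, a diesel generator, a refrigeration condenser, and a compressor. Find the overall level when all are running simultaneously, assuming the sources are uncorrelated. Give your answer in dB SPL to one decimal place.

97.7 dB SPL

For uncorrelated sources the intensities add, so convert each level to linear form, sum, and take 10·log₁₀ of the total.
Σ 10^(L/10) = 10^(95/10) + 10^(93/10) + 10^(77/10) + 10^(88/10) = 5.839e+09.
L_total = 10·log₁₀(5.839e+09) = 97.66 dB SPL.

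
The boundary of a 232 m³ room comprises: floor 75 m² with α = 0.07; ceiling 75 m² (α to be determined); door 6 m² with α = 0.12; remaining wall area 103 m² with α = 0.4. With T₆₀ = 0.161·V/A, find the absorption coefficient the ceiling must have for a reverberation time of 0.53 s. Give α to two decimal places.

A = 0.161·V/T₆₀ = 0.161·232/0.53 = 70.48 m² sabins.
Absorption from the other surfaces = 75·0.07 + 6·0.12 + 103·0.4 = 47.17 m², so the ceiling must supply 23.31 m² over 75 m².
α = 23.31/75 = 0.311.

0.31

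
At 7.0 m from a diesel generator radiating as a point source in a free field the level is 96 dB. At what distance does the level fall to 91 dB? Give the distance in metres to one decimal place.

The 5.0 dB drop corresponds to a distance ratio of 10^(5.0/20) for a point source.
r₂ = 7.0·10^((96−91)/20) = 7.0·10^(5.0/20) = 12.45 m.

12.4 m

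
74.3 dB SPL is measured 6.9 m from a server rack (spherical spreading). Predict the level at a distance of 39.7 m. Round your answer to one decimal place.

59.1 dB SPL

Point-source attenuation: ΔL = 20·log₁₀(r₂/r₁) = 20·log₁₀(39.7/6.9) = 15.199 dB.
L₂ = 74.3 − 20·log₁₀(39.7/6.9) = 74.3 − 15.199 = 59.10 dB SPL.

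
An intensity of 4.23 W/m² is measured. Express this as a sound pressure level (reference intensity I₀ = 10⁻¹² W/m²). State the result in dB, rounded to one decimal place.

Dividing by I₀ shifts the exponent by 12: I/I₀ = 4.23×10^12.
L = 10·(0.6263 + 12) = 126.26 dB.

126.3 dB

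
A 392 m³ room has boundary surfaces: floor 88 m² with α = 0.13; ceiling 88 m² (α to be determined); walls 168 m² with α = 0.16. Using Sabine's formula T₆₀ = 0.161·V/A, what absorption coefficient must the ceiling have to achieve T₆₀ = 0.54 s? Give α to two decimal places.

From T₆₀ = 0.161·V/A, the target T₆₀ = 0.54 s needs A = 0.161·392/0.54 = 116.87 m².
Absorption from the other surfaces = 88·0.13 + 168·0.16 = 38.32 m², so the ceiling must supply 78.55 m² over 88 m².
α = 78.55/88 = 0.893.

0.89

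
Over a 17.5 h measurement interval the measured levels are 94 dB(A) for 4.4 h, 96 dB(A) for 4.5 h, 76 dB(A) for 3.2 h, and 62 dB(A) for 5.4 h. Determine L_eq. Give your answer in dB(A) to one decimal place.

Weight each interval's intensity by its duration and average over T = 17.5 h:
Σ tᵢ·10^(Lᵢ/10) = 4.4·10^(94/10) + 4.5·10^(96/10) + 3.2·10^(76/10) + 5.4·10^(62/10) = 2.910e+10.
L_eq = 10·log₁₀(2.910e+10/17.5) = 92.21 dB(A).

92.2 dB(A)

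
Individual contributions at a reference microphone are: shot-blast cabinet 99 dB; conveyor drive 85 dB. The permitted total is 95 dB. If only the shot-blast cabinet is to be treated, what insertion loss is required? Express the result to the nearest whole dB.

4 dB

Everything except the shot-blast cabinet sums to 10^(85/10) = 3.162e+08 in linear terms, 85.00 dB.
The limit corresponds to 10^(95/10) = 3.162e+09; subtracting the fixed part leaves 2.846e+09 for the shot-blast cabinet, i.e. 94.54 dB.
Required insertion loss = 99 − 94.54 = 4.46 dB.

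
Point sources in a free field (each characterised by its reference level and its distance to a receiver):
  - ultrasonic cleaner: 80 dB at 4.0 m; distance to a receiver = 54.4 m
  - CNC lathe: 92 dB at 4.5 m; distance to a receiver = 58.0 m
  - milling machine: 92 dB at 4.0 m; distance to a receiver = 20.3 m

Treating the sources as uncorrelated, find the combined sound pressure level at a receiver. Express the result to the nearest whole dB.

79 dB

Apply inverse-square spreading to bring every level to the receiver, then sum 10^(L/10).
ultrasonic cleaner: 80 − 20·log₁₀(54.4/4.0) = 80 − 22.67 = 57.33 dB.
CNC lathe: 92 − 20·log₁₀(58.0/4.5) = 92 − 22.20 = 69.80 dB.
milling machine: 92 − 20·log₁₀(20.3/4.0) = 92 − 14.11 = 77.89 dB.
Σ 10^(L/10) = 7.162e+07 → L_total = 10·log₁₀(7.162e+07) = 78.55 dB.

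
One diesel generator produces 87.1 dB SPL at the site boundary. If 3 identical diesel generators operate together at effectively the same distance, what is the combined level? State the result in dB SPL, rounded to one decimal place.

91.9 dB SPL

L_total = L₁ + 10·log₁₀ N for N identical incoherent sources.
L_total = 87.1 + 10·log₁₀(3) = 87.1 + 4.771 = 91.87 dB SPL.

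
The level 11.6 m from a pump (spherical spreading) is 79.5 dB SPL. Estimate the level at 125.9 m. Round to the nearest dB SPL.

Spherical spreading from a point source gives a 20·log₁₀(r₂/r₁) drop.
L₂ = 79.5 − 20·log₁₀(125.9/11.6) = 79.5 − 20.711 = 58.79 dB SPL.

59 dB SPL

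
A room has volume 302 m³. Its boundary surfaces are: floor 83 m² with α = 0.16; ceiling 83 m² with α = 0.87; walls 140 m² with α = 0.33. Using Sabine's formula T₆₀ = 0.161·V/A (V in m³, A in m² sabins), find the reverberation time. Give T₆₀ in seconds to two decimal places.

0.37 s

Total absorption A = 83·0.16 + 83·0.87 + 140·0.33 = 131.69 m² sabins.
T₆₀ = 0.161 × 302 / 131.69 = 0.369 s.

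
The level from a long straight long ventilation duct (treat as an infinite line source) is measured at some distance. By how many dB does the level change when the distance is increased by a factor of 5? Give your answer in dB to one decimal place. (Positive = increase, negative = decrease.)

-7.0 dB

Line-source spreading: ΔL = −10·log₁₀(r₂/r₁).
ΔL = −10·log₁₀(5) = -6.99 dB.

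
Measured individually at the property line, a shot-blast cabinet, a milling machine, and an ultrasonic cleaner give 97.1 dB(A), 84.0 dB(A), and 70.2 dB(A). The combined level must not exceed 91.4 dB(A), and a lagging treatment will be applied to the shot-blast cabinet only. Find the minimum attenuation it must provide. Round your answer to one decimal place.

6.6 dB

The untreated sources together contribute 10^(84.0/10) + 10^(70.2/10) = 2.617e+08, i.e. 84.18 dB(A).
The limit corresponds to 10^(91.4/10) = 1.380e+09; subtracting the fixed part leaves 1.119e+09 for the shot-blast cabinet, i.e. 90.49 dB(A).
So the shot-blast cabinet must be reduced from 97.1 to 90.49 dB(A): IL = 6.61 dB.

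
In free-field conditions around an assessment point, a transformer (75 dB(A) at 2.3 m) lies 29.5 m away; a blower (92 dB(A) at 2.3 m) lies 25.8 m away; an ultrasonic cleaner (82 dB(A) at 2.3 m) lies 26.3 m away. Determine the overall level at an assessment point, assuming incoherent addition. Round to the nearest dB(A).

Apply inverse-square spreading to bring every level to the receiver, then sum 10^(L/10).
transformer: 75 − 20·log₁₀(29.5/2.3) = 75 − 22.16 = 52.84 dB(A).
blower: 92 − 20·log₁₀(25.8/2.3) = 92 − 21.00 = 71.00 dB(A).
ultrasonic cleaner: 82 − 20·log₁₀(26.3/2.3) = 82 − 21.16 = 60.84 dB(A).
Σ 10^(L/10) = 1.400e+07 → L_total = 10·log₁₀(1.400e+07) = 71.46 dB(A).

71 dB(A)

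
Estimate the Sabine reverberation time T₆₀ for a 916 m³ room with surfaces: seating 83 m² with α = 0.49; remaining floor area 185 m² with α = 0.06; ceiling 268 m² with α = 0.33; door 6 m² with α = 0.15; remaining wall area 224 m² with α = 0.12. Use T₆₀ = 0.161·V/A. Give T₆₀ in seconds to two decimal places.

0.88 s

Summing Sᵢαᵢ: 83·0.49 + 185·0.06 + 268·0.33 + 6·0.15 + 224·0.12 = 167.99 m².
T₆₀ = 0.161 × 916 / 167.99 = 0.878 s.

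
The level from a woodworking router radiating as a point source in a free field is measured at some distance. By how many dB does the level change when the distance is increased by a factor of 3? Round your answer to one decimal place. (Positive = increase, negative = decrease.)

With spherical spreading the level changes by −20·log₁₀(r₂/r₁).
ΔL = −20·log₁₀(3) = -9.54 dB.

-9.5 dB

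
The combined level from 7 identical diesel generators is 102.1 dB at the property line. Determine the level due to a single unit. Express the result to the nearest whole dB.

94 dB

7 equal contributions raise the level by 10·log₁₀ 7 = 8.451 dB, so each unit alone gives 102.1 − 8.451.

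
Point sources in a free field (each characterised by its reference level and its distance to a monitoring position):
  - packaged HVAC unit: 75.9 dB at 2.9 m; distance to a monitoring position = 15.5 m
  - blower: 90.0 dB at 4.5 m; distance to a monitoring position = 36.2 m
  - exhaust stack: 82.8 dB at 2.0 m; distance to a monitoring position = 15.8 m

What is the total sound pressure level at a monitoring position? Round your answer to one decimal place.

Propagate each source to the receiver with L = L_ref − 20·log₁₀(r/r_ref), then add intensities.
packaged HVAC unit: 75.9 − 20·log₁₀(15.5/2.9) = 75.9 − 14.56 = 61.34 dB.
blower: 90.0 − 20·log₁₀(36.2/4.5) = 90.0 − 18.11 = 71.89 dB.
exhaust stack: 82.8 − 20·log₁₀(15.8/2.0) = 82.8 − 17.95 = 64.85 dB.
Σ 10^(L/10) = 1.987e+07 → L_total = 10·log₁₀(1.987e+07) = 72.98 dB.

73.0 dB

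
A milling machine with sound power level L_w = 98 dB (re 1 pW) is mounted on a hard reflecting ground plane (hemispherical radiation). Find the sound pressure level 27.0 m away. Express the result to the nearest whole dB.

61 dB

Free-field hemispherical radiation: L_p = L_w − 10·log₁₀(2π·r²), r = 27.0 m.
2π·r² = 4580 m², 10·log₁₀ of that is 36.609 dB.
L_p = 98 − 36.609 = 61.39 dB.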